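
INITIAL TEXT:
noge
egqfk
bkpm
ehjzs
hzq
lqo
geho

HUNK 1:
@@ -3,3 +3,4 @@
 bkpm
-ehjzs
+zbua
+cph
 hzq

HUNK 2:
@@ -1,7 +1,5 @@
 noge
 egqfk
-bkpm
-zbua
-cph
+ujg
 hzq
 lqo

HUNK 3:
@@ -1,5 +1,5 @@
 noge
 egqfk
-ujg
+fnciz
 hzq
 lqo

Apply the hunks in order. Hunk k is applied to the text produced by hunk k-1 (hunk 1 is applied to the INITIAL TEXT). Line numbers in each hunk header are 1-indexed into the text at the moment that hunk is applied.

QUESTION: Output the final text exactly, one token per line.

Answer: noge
egqfk
fnciz
hzq
lqo
geho

Derivation:
Hunk 1: at line 3 remove [ehjzs] add [zbua,cph] -> 8 lines: noge egqfk bkpm zbua cph hzq lqo geho
Hunk 2: at line 1 remove [bkpm,zbua,cph] add [ujg] -> 6 lines: noge egqfk ujg hzq lqo geho
Hunk 3: at line 1 remove [ujg] add [fnciz] -> 6 lines: noge egqfk fnciz hzq lqo geho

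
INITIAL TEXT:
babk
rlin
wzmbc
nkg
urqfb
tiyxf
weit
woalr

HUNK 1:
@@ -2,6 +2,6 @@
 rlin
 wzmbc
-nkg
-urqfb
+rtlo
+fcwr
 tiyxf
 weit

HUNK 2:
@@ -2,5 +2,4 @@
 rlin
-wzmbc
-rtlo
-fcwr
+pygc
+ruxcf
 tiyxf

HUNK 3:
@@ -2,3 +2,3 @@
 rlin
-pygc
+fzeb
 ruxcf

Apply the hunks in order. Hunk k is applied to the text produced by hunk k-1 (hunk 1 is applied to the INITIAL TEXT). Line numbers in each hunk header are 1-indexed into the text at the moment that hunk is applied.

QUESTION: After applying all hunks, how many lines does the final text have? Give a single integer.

Answer: 7

Derivation:
Hunk 1: at line 2 remove [nkg,urqfb] add [rtlo,fcwr] -> 8 lines: babk rlin wzmbc rtlo fcwr tiyxf weit woalr
Hunk 2: at line 2 remove [wzmbc,rtlo,fcwr] add [pygc,ruxcf] -> 7 lines: babk rlin pygc ruxcf tiyxf weit woalr
Hunk 3: at line 2 remove [pygc] add [fzeb] -> 7 lines: babk rlin fzeb ruxcf tiyxf weit woalr
Final line count: 7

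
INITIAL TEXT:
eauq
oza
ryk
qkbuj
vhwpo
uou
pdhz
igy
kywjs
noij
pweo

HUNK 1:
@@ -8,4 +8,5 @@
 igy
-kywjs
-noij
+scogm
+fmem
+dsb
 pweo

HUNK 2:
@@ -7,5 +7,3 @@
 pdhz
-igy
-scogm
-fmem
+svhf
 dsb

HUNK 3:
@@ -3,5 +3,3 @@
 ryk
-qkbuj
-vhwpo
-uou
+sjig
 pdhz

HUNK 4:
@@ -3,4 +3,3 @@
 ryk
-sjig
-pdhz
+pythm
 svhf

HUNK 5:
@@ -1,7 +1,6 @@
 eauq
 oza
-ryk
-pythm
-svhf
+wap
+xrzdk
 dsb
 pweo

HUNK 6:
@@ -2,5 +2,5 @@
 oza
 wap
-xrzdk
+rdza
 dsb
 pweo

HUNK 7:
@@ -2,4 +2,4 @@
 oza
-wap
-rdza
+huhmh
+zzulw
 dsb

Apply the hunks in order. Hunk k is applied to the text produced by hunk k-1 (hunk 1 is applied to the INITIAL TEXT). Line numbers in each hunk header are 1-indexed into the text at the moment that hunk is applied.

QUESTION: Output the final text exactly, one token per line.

Hunk 1: at line 8 remove [kywjs,noij] add [scogm,fmem,dsb] -> 12 lines: eauq oza ryk qkbuj vhwpo uou pdhz igy scogm fmem dsb pweo
Hunk 2: at line 7 remove [igy,scogm,fmem] add [svhf] -> 10 lines: eauq oza ryk qkbuj vhwpo uou pdhz svhf dsb pweo
Hunk 3: at line 3 remove [qkbuj,vhwpo,uou] add [sjig] -> 8 lines: eauq oza ryk sjig pdhz svhf dsb pweo
Hunk 4: at line 3 remove [sjig,pdhz] add [pythm] -> 7 lines: eauq oza ryk pythm svhf dsb pweo
Hunk 5: at line 1 remove [ryk,pythm,svhf] add [wap,xrzdk] -> 6 lines: eauq oza wap xrzdk dsb pweo
Hunk 6: at line 2 remove [xrzdk] add [rdza] -> 6 lines: eauq oza wap rdza dsb pweo
Hunk 7: at line 2 remove [wap,rdza] add [huhmh,zzulw] -> 6 lines: eauq oza huhmh zzulw dsb pweo

Answer: eauq
oza
huhmh
zzulw
dsb
pweo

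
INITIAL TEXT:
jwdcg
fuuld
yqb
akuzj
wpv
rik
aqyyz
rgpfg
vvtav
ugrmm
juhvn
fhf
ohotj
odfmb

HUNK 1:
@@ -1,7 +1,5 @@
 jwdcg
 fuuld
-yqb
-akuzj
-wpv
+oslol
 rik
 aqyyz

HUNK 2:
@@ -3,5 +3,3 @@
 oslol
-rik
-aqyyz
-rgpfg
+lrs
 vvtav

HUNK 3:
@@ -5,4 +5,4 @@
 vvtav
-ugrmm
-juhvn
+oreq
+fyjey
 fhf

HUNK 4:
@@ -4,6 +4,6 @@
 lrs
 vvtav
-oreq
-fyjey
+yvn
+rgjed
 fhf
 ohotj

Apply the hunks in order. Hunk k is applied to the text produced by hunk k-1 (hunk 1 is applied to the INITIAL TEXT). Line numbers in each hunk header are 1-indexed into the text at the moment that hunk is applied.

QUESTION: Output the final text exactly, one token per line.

Answer: jwdcg
fuuld
oslol
lrs
vvtav
yvn
rgjed
fhf
ohotj
odfmb

Derivation:
Hunk 1: at line 1 remove [yqb,akuzj,wpv] add [oslol] -> 12 lines: jwdcg fuuld oslol rik aqyyz rgpfg vvtav ugrmm juhvn fhf ohotj odfmb
Hunk 2: at line 3 remove [rik,aqyyz,rgpfg] add [lrs] -> 10 lines: jwdcg fuuld oslol lrs vvtav ugrmm juhvn fhf ohotj odfmb
Hunk 3: at line 5 remove [ugrmm,juhvn] add [oreq,fyjey] -> 10 lines: jwdcg fuuld oslol lrs vvtav oreq fyjey fhf ohotj odfmb
Hunk 4: at line 4 remove [oreq,fyjey] add [yvn,rgjed] -> 10 lines: jwdcg fuuld oslol lrs vvtav yvn rgjed fhf ohotj odfmb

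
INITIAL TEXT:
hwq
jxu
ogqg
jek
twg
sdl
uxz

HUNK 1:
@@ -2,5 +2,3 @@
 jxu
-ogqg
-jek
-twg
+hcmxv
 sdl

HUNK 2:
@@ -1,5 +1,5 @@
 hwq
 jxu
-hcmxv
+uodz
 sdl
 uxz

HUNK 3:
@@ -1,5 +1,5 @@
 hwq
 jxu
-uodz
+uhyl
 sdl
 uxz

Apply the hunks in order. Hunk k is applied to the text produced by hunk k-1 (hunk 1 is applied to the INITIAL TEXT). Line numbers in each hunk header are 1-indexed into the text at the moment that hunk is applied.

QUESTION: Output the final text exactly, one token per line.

Answer: hwq
jxu
uhyl
sdl
uxz

Derivation:
Hunk 1: at line 2 remove [ogqg,jek,twg] add [hcmxv] -> 5 lines: hwq jxu hcmxv sdl uxz
Hunk 2: at line 1 remove [hcmxv] add [uodz] -> 5 lines: hwq jxu uodz sdl uxz
Hunk 3: at line 1 remove [uodz] add [uhyl] -> 5 lines: hwq jxu uhyl sdl uxz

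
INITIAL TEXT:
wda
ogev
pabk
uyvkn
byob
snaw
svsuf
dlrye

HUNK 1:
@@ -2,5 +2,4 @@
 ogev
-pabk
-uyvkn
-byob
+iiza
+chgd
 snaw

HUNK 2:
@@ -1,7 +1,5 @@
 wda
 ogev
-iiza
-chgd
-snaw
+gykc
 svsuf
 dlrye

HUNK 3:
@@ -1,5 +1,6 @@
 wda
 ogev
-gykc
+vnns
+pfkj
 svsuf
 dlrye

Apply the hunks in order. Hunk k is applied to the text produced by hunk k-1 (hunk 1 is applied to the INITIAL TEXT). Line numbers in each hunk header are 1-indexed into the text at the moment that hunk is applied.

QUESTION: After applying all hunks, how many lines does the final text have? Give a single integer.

Hunk 1: at line 2 remove [pabk,uyvkn,byob] add [iiza,chgd] -> 7 lines: wda ogev iiza chgd snaw svsuf dlrye
Hunk 2: at line 1 remove [iiza,chgd,snaw] add [gykc] -> 5 lines: wda ogev gykc svsuf dlrye
Hunk 3: at line 1 remove [gykc] add [vnns,pfkj] -> 6 lines: wda ogev vnns pfkj svsuf dlrye
Final line count: 6

Answer: 6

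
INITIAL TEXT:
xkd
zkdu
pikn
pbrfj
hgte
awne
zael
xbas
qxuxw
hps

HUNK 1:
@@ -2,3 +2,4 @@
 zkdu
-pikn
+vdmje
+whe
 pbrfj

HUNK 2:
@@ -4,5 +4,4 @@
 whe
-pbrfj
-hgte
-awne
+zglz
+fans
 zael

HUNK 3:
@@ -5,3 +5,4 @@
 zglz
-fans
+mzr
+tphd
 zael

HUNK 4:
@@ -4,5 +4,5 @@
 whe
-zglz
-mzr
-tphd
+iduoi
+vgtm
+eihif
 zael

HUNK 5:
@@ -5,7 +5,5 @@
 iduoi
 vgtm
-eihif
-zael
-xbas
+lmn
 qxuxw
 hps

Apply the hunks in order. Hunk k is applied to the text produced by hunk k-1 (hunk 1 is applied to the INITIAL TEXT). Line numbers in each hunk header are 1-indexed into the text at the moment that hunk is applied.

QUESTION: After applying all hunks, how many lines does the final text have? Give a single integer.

Answer: 9

Derivation:
Hunk 1: at line 2 remove [pikn] add [vdmje,whe] -> 11 lines: xkd zkdu vdmje whe pbrfj hgte awne zael xbas qxuxw hps
Hunk 2: at line 4 remove [pbrfj,hgte,awne] add [zglz,fans] -> 10 lines: xkd zkdu vdmje whe zglz fans zael xbas qxuxw hps
Hunk 3: at line 5 remove [fans] add [mzr,tphd] -> 11 lines: xkd zkdu vdmje whe zglz mzr tphd zael xbas qxuxw hps
Hunk 4: at line 4 remove [zglz,mzr,tphd] add [iduoi,vgtm,eihif] -> 11 lines: xkd zkdu vdmje whe iduoi vgtm eihif zael xbas qxuxw hps
Hunk 5: at line 5 remove [eihif,zael,xbas] add [lmn] -> 9 lines: xkd zkdu vdmje whe iduoi vgtm lmn qxuxw hps
Final line count: 9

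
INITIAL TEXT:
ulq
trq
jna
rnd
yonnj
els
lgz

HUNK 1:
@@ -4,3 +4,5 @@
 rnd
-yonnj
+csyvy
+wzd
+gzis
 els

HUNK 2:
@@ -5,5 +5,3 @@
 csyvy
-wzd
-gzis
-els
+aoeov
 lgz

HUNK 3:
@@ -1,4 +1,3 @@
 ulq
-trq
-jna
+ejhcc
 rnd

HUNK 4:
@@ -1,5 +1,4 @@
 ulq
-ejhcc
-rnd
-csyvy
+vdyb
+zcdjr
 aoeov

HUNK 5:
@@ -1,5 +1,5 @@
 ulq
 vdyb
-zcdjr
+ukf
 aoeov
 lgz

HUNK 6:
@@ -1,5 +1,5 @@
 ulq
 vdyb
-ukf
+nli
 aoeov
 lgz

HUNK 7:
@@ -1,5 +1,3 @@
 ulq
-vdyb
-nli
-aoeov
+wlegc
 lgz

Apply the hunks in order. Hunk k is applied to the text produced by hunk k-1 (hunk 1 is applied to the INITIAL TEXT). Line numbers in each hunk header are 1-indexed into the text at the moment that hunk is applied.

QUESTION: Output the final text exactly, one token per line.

Answer: ulq
wlegc
lgz

Derivation:
Hunk 1: at line 4 remove [yonnj] add [csyvy,wzd,gzis] -> 9 lines: ulq trq jna rnd csyvy wzd gzis els lgz
Hunk 2: at line 5 remove [wzd,gzis,els] add [aoeov] -> 7 lines: ulq trq jna rnd csyvy aoeov lgz
Hunk 3: at line 1 remove [trq,jna] add [ejhcc] -> 6 lines: ulq ejhcc rnd csyvy aoeov lgz
Hunk 4: at line 1 remove [ejhcc,rnd,csyvy] add [vdyb,zcdjr] -> 5 lines: ulq vdyb zcdjr aoeov lgz
Hunk 5: at line 1 remove [zcdjr] add [ukf] -> 5 lines: ulq vdyb ukf aoeov lgz
Hunk 6: at line 1 remove [ukf] add [nli] -> 5 lines: ulq vdyb nli aoeov lgz
Hunk 7: at line 1 remove [vdyb,nli,aoeov] add [wlegc] -> 3 lines: ulq wlegc lgz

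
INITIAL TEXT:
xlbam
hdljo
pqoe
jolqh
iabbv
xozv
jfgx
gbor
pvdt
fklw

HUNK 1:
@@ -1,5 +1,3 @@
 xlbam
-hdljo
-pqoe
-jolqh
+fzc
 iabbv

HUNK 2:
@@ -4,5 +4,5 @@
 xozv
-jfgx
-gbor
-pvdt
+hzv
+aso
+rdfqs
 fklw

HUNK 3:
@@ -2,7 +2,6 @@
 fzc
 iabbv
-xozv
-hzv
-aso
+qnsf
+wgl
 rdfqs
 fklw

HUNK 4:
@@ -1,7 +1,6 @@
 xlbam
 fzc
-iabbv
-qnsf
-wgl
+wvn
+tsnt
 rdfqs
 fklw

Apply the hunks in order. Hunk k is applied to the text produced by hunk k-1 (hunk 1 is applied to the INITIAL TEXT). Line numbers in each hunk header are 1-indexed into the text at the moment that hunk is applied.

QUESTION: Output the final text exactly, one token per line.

Answer: xlbam
fzc
wvn
tsnt
rdfqs
fklw

Derivation:
Hunk 1: at line 1 remove [hdljo,pqoe,jolqh] add [fzc] -> 8 lines: xlbam fzc iabbv xozv jfgx gbor pvdt fklw
Hunk 2: at line 4 remove [jfgx,gbor,pvdt] add [hzv,aso,rdfqs] -> 8 lines: xlbam fzc iabbv xozv hzv aso rdfqs fklw
Hunk 3: at line 2 remove [xozv,hzv,aso] add [qnsf,wgl] -> 7 lines: xlbam fzc iabbv qnsf wgl rdfqs fklw
Hunk 4: at line 1 remove [iabbv,qnsf,wgl] add [wvn,tsnt] -> 6 lines: xlbam fzc wvn tsnt rdfqs fklw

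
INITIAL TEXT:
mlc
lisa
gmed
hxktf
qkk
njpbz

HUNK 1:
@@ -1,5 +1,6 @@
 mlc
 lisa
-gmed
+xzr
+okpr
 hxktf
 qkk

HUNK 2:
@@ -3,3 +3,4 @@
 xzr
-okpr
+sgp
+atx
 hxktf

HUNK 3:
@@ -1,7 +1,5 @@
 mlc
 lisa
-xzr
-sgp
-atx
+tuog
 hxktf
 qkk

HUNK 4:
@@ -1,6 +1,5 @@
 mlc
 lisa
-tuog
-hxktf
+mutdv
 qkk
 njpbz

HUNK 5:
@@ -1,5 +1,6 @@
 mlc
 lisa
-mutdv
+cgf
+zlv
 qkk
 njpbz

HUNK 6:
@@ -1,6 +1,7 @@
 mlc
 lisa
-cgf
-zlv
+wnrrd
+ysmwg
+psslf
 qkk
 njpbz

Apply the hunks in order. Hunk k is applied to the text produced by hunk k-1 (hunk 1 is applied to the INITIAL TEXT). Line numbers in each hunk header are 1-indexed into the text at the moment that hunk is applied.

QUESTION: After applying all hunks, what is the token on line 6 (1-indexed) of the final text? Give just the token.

Hunk 1: at line 1 remove [gmed] add [xzr,okpr] -> 7 lines: mlc lisa xzr okpr hxktf qkk njpbz
Hunk 2: at line 3 remove [okpr] add [sgp,atx] -> 8 lines: mlc lisa xzr sgp atx hxktf qkk njpbz
Hunk 3: at line 1 remove [xzr,sgp,atx] add [tuog] -> 6 lines: mlc lisa tuog hxktf qkk njpbz
Hunk 4: at line 1 remove [tuog,hxktf] add [mutdv] -> 5 lines: mlc lisa mutdv qkk njpbz
Hunk 5: at line 1 remove [mutdv] add [cgf,zlv] -> 6 lines: mlc lisa cgf zlv qkk njpbz
Hunk 6: at line 1 remove [cgf,zlv] add [wnrrd,ysmwg,psslf] -> 7 lines: mlc lisa wnrrd ysmwg psslf qkk njpbz
Final line 6: qkk

Answer: qkk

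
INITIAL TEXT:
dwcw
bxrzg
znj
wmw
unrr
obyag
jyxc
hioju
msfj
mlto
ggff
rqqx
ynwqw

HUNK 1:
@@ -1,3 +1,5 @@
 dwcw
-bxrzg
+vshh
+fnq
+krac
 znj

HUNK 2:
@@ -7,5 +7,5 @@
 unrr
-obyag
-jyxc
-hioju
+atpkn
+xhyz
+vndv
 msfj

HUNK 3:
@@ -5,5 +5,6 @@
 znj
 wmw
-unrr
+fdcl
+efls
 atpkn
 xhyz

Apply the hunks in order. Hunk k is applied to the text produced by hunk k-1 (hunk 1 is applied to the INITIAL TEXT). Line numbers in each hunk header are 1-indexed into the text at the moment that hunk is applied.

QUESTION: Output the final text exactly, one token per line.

Hunk 1: at line 1 remove [bxrzg] add [vshh,fnq,krac] -> 15 lines: dwcw vshh fnq krac znj wmw unrr obyag jyxc hioju msfj mlto ggff rqqx ynwqw
Hunk 2: at line 7 remove [obyag,jyxc,hioju] add [atpkn,xhyz,vndv] -> 15 lines: dwcw vshh fnq krac znj wmw unrr atpkn xhyz vndv msfj mlto ggff rqqx ynwqw
Hunk 3: at line 5 remove [unrr] add [fdcl,efls] -> 16 lines: dwcw vshh fnq krac znj wmw fdcl efls atpkn xhyz vndv msfj mlto ggff rqqx ynwqw

Answer: dwcw
vshh
fnq
krac
znj
wmw
fdcl
efls
atpkn
xhyz
vndv
msfj
mlto
ggff
rqqx
ynwqw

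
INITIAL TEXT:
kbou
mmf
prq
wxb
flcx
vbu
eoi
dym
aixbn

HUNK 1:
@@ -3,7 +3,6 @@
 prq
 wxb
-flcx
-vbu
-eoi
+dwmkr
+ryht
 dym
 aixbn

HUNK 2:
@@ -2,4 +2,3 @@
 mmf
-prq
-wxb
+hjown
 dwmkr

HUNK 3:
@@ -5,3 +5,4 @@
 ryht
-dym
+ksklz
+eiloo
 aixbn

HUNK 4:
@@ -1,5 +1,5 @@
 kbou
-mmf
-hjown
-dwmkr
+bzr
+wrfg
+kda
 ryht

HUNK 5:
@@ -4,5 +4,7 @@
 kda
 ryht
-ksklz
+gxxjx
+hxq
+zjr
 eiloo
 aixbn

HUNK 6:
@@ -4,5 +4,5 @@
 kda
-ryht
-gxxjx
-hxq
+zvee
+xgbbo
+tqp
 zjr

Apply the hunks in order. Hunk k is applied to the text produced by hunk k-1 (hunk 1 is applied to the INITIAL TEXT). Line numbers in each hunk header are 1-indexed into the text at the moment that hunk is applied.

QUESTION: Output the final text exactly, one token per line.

Answer: kbou
bzr
wrfg
kda
zvee
xgbbo
tqp
zjr
eiloo
aixbn

Derivation:
Hunk 1: at line 3 remove [flcx,vbu,eoi] add [dwmkr,ryht] -> 8 lines: kbou mmf prq wxb dwmkr ryht dym aixbn
Hunk 2: at line 2 remove [prq,wxb] add [hjown] -> 7 lines: kbou mmf hjown dwmkr ryht dym aixbn
Hunk 3: at line 5 remove [dym] add [ksklz,eiloo] -> 8 lines: kbou mmf hjown dwmkr ryht ksklz eiloo aixbn
Hunk 4: at line 1 remove [mmf,hjown,dwmkr] add [bzr,wrfg,kda] -> 8 lines: kbou bzr wrfg kda ryht ksklz eiloo aixbn
Hunk 5: at line 4 remove [ksklz] add [gxxjx,hxq,zjr] -> 10 lines: kbou bzr wrfg kda ryht gxxjx hxq zjr eiloo aixbn
Hunk 6: at line 4 remove [ryht,gxxjx,hxq] add [zvee,xgbbo,tqp] -> 10 lines: kbou bzr wrfg kda zvee xgbbo tqp zjr eiloo aixbn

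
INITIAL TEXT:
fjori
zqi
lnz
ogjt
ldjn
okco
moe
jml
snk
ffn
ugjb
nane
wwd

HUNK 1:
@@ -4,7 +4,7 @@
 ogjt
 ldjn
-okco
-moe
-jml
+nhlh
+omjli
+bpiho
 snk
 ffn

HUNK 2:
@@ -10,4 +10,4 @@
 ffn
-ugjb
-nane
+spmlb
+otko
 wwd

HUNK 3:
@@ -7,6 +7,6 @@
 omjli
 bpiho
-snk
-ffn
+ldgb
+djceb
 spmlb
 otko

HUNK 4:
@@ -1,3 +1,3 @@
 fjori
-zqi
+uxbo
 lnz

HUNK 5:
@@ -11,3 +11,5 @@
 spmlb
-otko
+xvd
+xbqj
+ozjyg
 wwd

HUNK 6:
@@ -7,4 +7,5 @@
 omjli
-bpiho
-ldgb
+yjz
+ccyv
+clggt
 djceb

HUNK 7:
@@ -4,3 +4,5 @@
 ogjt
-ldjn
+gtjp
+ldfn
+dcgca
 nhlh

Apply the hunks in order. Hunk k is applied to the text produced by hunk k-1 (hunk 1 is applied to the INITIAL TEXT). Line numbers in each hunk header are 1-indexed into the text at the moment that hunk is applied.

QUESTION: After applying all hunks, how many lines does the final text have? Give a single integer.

Hunk 1: at line 4 remove [okco,moe,jml] add [nhlh,omjli,bpiho] -> 13 lines: fjori zqi lnz ogjt ldjn nhlh omjli bpiho snk ffn ugjb nane wwd
Hunk 2: at line 10 remove [ugjb,nane] add [spmlb,otko] -> 13 lines: fjori zqi lnz ogjt ldjn nhlh omjli bpiho snk ffn spmlb otko wwd
Hunk 3: at line 7 remove [snk,ffn] add [ldgb,djceb] -> 13 lines: fjori zqi lnz ogjt ldjn nhlh omjli bpiho ldgb djceb spmlb otko wwd
Hunk 4: at line 1 remove [zqi] add [uxbo] -> 13 lines: fjori uxbo lnz ogjt ldjn nhlh omjli bpiho ldgb djceb spmlb otko wwd
Hunk 5: at line 11 remove [otko] add [xvd,xbqj,ozjyg] -> 15 lines: fjori uxbo lnz ogjt ldjn nhlh omjli bpiho ldgb djceb spmlb xvd xbqj ozjyg wwd
Hunk 6: at line 7 remove [bpiho,ldgb] add [yjz,ccyv,clggt] -> 16 lines: fjori uxbo lnz ogjt ldjn nhlh omjli yjz ccyv clggt djceb spmlb xvd xbqj ozjyg wwd
Hunk 7: at line 4 remove [ldjn] add [gtjp,ldfn,dcgca] -> 18 lines: fjori uxbo lnz ogjt gtjp ldfn dcgca nhlh omjli yjz ccyv clggt djceb spmlb xvd xbqj ozjyg wwd
Final line count: 18

Answer: 18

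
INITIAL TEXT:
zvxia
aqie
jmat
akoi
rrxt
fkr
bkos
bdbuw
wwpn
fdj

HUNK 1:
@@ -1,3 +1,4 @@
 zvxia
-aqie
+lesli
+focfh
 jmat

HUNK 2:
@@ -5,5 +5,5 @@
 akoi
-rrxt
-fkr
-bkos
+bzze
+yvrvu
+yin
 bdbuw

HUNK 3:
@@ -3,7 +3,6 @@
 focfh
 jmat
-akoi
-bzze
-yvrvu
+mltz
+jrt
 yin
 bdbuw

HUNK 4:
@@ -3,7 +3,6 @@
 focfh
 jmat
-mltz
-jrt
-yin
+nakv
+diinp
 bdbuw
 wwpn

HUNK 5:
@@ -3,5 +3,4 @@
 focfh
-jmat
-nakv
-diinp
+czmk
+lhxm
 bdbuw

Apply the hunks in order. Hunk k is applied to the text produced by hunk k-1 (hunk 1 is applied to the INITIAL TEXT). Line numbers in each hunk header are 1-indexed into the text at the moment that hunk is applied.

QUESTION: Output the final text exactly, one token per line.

Hunk 1: at line 1 remove [aqie] add [lesli,focfh] -> 11 lines: zvxia lesli focfh jmat akoi rrxt fkr bkos bdbuw wwpn fdj
Hunk 2: at line 5 remove [rrxt,fkr,bkos] add [bzze,yvrvu,yin] -> 11 lines: zvxia lesli focfh jmat akoi bzze yvrvu yin bdbuw wwpn fdj
Hunk 3: at line 3 remove [akoi,bzze,yvrvu] add [mltz,jrt] -> 10 lines: zvxia lesli focfh jmat mltz jrt yin bdbuw wwpn fdj
Hunk 4: at line 3 remove [mltz,jrt,yin] add [nakv,diinp] -> 9 lines: zvxia lesli focfh jmat nakv diinp bdbuw wwpn fdj
Hunk 5: at line 3 remove [jmat,nakv,diinp] add [czmk,lhxm] -> 8 lines: zvxia lesli focfh czmk lhxm bdbuw wwpn fdj

Answer: zvxia
lesli
focfh
czmk
lhxm
bdbuw
wwpn
fdj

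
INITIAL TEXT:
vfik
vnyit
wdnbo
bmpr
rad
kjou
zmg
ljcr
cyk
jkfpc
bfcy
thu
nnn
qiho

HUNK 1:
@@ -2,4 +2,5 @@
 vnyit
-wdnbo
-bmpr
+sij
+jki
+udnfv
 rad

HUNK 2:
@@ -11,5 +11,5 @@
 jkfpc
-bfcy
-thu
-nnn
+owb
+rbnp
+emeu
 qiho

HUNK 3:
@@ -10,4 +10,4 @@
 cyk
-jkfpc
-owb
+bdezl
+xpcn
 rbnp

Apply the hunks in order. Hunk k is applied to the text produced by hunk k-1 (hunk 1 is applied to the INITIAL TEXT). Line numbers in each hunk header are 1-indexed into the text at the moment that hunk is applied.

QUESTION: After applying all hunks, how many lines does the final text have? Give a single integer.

Hunk 1: at line 2 remove [wdnbo,bmpr] add [sij,jki,udnfv] -> 15 lines: vfik vnyit sij jki udnfv rad kjou zmg ljcr cyk jkfpc bfcy thu nnn qiho
Hunk 2: at line 11 remove [bfcy,thu,nnn] add [owb,rbnp,emeu] -> 15 lines: vfik vnyit sij jki udnfv rad kjou zmg ljcr cyk jkfpc owb rbnp emeu qiho
Hunk 3: at line 10 remove [jkfpc,owb] add [bdezl,xpcn] -> 15 lines: vfik vnyit sij jki udnfv rad kjou zmg ljcr cyk bdezl xpcn rbnp emeu qiho
Final line count: 15

Answer: 15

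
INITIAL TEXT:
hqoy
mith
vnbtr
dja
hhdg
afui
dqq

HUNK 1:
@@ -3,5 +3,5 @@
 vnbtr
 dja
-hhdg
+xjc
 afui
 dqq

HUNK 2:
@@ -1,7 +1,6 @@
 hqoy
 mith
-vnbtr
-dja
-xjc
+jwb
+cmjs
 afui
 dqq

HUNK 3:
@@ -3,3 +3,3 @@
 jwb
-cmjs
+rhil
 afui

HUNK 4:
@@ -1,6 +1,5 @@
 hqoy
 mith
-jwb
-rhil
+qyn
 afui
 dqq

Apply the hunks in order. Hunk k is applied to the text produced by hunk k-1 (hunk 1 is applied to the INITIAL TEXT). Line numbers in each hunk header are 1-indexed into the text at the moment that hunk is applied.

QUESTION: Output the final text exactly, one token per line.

Answer: hqoy
mith
qyn
afui
dqq

Derivation:
Hunk 1: at line 3 remove [hhdg] add [xjc] -> 7 lines: hqoy mith vnbtr dja xjc afui dqq
Hunk 2: at line 1 remove [vnbtr,dja,xjc] add [jwb,cmjs] -> 6 lines: hqoy mith jwb cmjs afui dqq
Hunk 3: at line 3 remove [cmjs] add [rhil] -> 6 lines: hqoy mith jwb rhil afui dqq
Hunk 4: at line 1 remove [jwb,rhil] add [qyn] -> 5 lines: hqoy mith qyn afui dqq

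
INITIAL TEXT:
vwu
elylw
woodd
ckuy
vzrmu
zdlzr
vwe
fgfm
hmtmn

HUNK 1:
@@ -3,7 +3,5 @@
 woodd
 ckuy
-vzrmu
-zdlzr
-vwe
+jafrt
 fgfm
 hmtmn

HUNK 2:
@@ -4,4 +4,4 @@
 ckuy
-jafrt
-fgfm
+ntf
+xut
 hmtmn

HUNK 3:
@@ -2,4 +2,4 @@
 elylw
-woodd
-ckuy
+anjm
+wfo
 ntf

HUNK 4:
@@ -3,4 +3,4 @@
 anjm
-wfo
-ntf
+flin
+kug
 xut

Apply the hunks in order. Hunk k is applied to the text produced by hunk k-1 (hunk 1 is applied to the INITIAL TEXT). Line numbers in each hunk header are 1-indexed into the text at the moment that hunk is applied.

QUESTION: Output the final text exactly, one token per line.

Hunk 1: at line 3 remove [vzrmu,zdlzr,vwe] add [jafrt] -> 7 lines: vwu elylw woodd ckuy jafrt fgfm hmtmn
Hunk 2: at line 4 remove [jafrt,fgfm] add [ntf,xut] -> 7 lines: vwu elylw woodd ckuy ntf xut hmtmn
Hunk 3: at line 2 remove [woodd,ckuy] add [anjm,wfo] -> 7 lines: vwu elylw anjm wfo ntf xut hmtmn
Hunk 4: at line 3 remove [wfo,ntf] add [flin,kug] -> 7 lines: vwu elylw anjm flin kug xut hmtmn

Answer: vwu
elylw
anjm
flin
kug
xut
hmtmn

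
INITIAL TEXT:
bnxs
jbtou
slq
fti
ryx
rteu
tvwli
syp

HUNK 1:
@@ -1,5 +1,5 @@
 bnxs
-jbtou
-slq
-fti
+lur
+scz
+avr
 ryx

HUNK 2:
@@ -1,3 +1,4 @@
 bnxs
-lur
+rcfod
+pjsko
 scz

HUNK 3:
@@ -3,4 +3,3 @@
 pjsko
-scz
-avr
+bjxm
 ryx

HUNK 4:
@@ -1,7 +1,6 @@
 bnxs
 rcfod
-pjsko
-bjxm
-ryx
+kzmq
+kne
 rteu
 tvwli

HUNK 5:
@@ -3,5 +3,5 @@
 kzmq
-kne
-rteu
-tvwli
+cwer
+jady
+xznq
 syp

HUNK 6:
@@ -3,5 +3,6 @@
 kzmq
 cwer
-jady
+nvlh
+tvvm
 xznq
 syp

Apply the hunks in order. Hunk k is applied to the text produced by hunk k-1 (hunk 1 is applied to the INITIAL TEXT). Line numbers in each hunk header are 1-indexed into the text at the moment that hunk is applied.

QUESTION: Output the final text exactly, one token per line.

Hunk 1: at line 1 remove [jbtou,slq,fti] add [lur,scz,avr] -> 8 lines: bnxs lur scz avr ryx rteu tvwli syp
Hunk 2: at line 1 remove [lur] add [rcfod,pjsko] -> 9 lines: bnxs rcfod pjsko scz avr ryx rteu tvwli syp
Hunk 3: at line 3 remove [scz,avr] add [bjxm] -> 8 lines: bnxs rcfod pjsko bjxm ryx rteu tvwli syp
Hunk 4: at line 1 remove [pjsko,bjxm,ryx] add [kzmq,kne] -> 7 lines: bnxs rcfod kzmq kne rteu tvwli syp
Hunk 5: at line 3 remove [kne,rteu,tvwli] add [cwer,jady,xznq] -> 7 lines: bnxs rcfod kzmq cwer jady xznq syp
Hunk 6: at line 3 remove [jady] add [nvlh,tvvm] -> 8 lines: bnxs rcfod kzmq cwer nvlh tvvm xznq syp

Answer: bnxs
rcfod
kzmq
cwer
nvlh
tvvm
xznq
syp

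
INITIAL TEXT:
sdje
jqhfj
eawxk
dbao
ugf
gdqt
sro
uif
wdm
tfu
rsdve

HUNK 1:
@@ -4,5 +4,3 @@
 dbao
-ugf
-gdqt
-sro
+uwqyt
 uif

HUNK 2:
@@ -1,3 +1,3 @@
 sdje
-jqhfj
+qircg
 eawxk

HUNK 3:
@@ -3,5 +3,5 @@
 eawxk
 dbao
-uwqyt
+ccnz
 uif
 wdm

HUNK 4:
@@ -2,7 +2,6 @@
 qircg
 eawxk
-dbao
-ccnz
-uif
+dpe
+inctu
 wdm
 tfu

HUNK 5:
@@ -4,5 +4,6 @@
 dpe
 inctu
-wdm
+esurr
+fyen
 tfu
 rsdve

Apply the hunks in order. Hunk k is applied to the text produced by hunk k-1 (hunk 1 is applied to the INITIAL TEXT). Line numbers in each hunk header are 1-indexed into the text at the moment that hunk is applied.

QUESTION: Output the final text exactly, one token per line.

Answer: sdje
qircg
eawxk
dpe
inctu
esurr
fyen
tfu
rsdve

Derivation:
Hunk 1: at line 4 remove [ugf,gdqt,sro] add [uwqyt] -> 9 lines: sdje jqhfj eawxk dbao uwqyt uif wdm tfu rsdve
Hunk 2: at line 1 remove [jqhfj] add [qircg] -> 9 lines: sdje qircg eawxk dbao uwqyt uif wdm tfu rsdve
Hunk 3: at line 3 remove [uwqyt] add [ccnz] -> 9 lines: sdje qircg eawxk dbao ccnz uif wdm tfu rsdve
Hunk 4: at line 2 remove [dbao,ccnz,uif] add [dpe,inctu] -> 8 lines: sdje qircg eawxk dpe inctu wdm tfu rsdve
Hunk 5: at line 4 remove [wdm] add [esurr,fyen] -> 9 lines: sdje qircg eawxk dpe inctu esurr fyen tfu rsdve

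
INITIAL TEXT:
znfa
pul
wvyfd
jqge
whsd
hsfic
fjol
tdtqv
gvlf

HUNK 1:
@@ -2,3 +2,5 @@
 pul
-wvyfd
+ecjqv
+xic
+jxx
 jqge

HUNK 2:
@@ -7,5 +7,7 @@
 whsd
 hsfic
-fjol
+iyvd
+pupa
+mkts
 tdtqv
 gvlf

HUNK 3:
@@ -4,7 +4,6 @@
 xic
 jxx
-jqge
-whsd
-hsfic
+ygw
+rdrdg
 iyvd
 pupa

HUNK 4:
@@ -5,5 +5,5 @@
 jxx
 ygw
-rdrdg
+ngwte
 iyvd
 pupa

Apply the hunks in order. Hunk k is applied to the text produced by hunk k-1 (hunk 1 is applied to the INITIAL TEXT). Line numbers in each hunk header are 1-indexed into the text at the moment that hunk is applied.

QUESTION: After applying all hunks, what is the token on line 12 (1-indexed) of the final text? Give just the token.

Hunk 1: at line 2 remove [wvyfd] add [ecjqv,xic,jxx] -> 11 lines: znfa pul ecjqv xic jxx jqge whsd hsfic fjol tdtqv gvlf
Hunk 2: at line 7 remove [fjol] add [iyvd,pupa,mkts] -> 13 lines: znfa pul ecjqv xic jxx jqge whsd hsfic iyvd pupa mkts tdtqv gvlf
Hunk 3: at line 4 remove [jqge,whsd,hsfic] add [ygw,rdrdg] -> 12 lines: znfa pul ecjqv xic jxx ygw rdrdg iyvd pupa mkts tdtqv gvlf
Hunk 4: at line 5 remove [rdrdg] add [ngwte] -> 12 lines: znfa pul ecjqv xic jxx ygw ngwte iyvd pupa mkts tdtqv gvlf
Final line 12: gvlf

Answer: gvlf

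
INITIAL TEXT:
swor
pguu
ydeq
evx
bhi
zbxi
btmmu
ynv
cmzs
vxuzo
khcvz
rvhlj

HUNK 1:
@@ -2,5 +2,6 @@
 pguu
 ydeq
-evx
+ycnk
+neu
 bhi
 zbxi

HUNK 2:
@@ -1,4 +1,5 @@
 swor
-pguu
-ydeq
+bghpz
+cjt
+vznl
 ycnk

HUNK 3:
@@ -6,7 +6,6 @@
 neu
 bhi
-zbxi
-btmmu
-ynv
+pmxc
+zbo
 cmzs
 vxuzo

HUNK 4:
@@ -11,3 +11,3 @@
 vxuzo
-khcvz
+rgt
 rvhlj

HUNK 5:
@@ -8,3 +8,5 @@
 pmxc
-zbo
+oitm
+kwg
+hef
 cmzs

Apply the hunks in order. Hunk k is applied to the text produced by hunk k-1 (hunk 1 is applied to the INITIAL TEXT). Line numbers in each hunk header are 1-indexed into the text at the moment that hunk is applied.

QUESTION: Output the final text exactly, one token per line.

Hunk 1: at line 2 remove [evx] add [ycnk,neu] -> 13 lines: swor pguu ydeq ycnk neu bhi zbxi btmmu ynv cmzs vxuzo khcvz rvhlj
Hunk 2: at line 1 remove [pguu,ydeq] add [bghpz,cjt,vznl] -> 14 lines: swor bghpz cjt vznl ycnk neu bhi zbxi btmmu ynv cmzs vxuzo khcvz rvhlj
Hunk 3: at line 6 remove [zbxi,btmmu,ynv] add [pmxc,zbo] -> 13 lines: swor bghpz cjt vznl ycnk neu bhi pmxc zbo cmzs vxuzo khcvz rvhlj
Hunk 4: at line 11 remove [khcvz] add [rgt] -> 13 lines: swor bghpz cjt vznl ycnk neu bhi pmxc zbo cmzs vxuzo rgt rvhlj
Hunk 5: at line 8 remove [zbo] add [oitm,kwg,hef] -> 15 lines: swor bghpz cjt vznl ycnk neu bhi pmxc oitm kwg hef cmzs vxuzo rgt rvhlj

Answer: swor
bghpz
cjt
vznl
ycnk
neu
bhi
pmxc
oitm
kwg
hef
cmzs
vxuzo
rgt
rvhlj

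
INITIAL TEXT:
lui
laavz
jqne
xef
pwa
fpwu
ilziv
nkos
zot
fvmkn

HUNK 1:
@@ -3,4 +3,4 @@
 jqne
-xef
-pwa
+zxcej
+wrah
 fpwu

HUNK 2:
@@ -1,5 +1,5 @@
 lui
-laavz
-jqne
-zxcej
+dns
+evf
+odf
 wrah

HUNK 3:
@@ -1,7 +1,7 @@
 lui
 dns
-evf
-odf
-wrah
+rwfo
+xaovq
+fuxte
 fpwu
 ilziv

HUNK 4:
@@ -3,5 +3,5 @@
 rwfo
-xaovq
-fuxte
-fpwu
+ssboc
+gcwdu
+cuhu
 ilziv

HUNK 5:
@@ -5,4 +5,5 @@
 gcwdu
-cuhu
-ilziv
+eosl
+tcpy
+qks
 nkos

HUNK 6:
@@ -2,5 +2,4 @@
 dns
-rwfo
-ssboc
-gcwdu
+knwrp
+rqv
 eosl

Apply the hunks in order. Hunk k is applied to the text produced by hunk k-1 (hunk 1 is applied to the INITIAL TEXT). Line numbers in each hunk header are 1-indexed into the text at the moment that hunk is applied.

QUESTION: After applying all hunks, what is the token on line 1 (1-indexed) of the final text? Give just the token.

Hunk 1: at line 3 remove [xef,pwa] add [zxcej,wrah] -> 10 lines: lui laavz jqne zxcej wrah fpwu ilziv nkos zot fvmkn
Hunk 2: at line 1 remove [laavz,jqne,zxcej] add [dns,evf,odf] -> 10 lines: lui dns evf odf wrah fpwu ilziv nkos zot fvmkn
Hunk 3: at line 1 remove [evf,odf,wrah] add [rwfo,xaovq,fuxte] -> 10 lines: lui dns rwfo xaovq fuxte fpwu ilziv nkos zot fvmkn
Hunk 4: at line 3 remove [xaovq,fuxte,fpwu] add [ssboc,gcwdu,cuhu] -> 10 lines: lui dns rwfo ssboc gcwdu cuhu ilziv nkos zot fvmkn
Hunk 5: at line 5 remove [cuhu,ilziv] add [eosl,tcpy,qks] -> 11 lines: lui dns rwfo ssboc gcwdu eosl tcpy qks nkos zot fvmkn
Hunk 6: at line 2 remove [rwfo,ssboc,gcwdu] add [knwrp,rqv] -> 10 lines: lui dns knwrp rqv eosl tcpy qks nkos zot fvmkn
Final line 1: lui

Answer: lui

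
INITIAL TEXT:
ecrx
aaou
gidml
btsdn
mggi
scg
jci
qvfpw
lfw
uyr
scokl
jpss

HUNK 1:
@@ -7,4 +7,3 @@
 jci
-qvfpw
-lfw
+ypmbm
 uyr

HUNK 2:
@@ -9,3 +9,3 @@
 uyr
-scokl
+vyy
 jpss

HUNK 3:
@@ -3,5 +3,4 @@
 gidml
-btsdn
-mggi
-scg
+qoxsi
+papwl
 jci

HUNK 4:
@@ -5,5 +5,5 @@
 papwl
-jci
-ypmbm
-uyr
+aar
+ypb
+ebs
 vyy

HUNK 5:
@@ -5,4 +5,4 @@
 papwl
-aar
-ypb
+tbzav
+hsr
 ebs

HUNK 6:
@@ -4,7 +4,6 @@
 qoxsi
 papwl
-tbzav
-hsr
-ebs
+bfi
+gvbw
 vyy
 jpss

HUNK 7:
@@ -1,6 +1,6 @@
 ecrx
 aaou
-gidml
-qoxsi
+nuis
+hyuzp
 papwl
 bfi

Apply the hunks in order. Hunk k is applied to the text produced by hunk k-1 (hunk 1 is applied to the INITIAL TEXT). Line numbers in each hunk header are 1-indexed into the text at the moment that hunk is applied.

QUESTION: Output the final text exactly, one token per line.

Answer: ecrx
aaou
nuis
hyuzp
papwl
bfi
gvbw
vyy
jpss

Derivation:
Hunk 1: at line 7 remove [qvfpw,lfw] add [ypmbm] -> 11 lines: ecrx aaou gidml btsdn mggi scg jci ypmbm uyr scokl jpss
Hunk 2: at line 9 remove [scokl] add [vyy] -> 11 lines: ecrx aaou gidml btsdn mggi scg jci ypmbm uyr vyy jpss
Hunk 3: at line 3 remove [btsdn,mggi,scg] add [qoxsi,papwl] -> 10 lines: ecrx aaou gidml qoxsi papwl jci ypmbm uyr vyy jpss
Hunk 4: at line 5 remove [jci,ypmbm,uyr] add [aar,ypb,ebs] -> 10 lines: ecrx aaou gidml qoxsi papwl aar ypb ebs vyy jpss
Hunk 5: at line 5 remove [aar,ypb] add [tbzav,hsr] -> 10 lines: ecrx aaou gidml qoxsi papwl tbzav hsr ebs vyy jpss
Hunk 6: at line 4 remove [tbzav,hsr,ebs] add [bfi,gvbw] -> 9 lines: ecrx aaou gidml qoxsi papwl bfi gvbw vyy jpss
Hunk 7: at line 1 remove [gidml,qoxsi] add [nuis,hyuzp] -> 9 lines: ecrx aaou nuis hyuzp papwl bfi gvbw vyy jpss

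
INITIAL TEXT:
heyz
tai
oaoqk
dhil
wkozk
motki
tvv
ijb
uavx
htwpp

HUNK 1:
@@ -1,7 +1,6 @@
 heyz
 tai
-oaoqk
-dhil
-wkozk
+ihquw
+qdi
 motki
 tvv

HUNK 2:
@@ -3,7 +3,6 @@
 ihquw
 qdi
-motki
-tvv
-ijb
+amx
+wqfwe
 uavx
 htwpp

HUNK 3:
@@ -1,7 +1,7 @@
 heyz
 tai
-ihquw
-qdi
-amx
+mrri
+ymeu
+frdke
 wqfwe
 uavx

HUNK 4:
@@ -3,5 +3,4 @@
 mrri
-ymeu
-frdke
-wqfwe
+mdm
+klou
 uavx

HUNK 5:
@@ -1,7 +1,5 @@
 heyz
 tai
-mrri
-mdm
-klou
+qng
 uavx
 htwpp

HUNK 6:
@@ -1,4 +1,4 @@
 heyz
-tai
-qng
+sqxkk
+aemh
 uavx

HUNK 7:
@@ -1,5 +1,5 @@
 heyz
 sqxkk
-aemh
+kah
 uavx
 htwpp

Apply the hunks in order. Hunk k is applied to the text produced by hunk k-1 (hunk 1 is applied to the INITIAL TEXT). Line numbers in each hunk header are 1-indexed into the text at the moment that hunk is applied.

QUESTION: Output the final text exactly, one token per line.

Hunk 1: at line 1 remove [oaoqk,dhil,wkozk] add [ihquw,qdi] -> 9 lines: heyz tai ihquw qdi motki tvv ijb uavx htwpp
Hunk 2: at line 3 remove [motki,tvv,ijb] add [amx,wqfwe] -> 8 lines: heyz tai ihquw qdi amx wqfwe uavx htwpp
Hunk 3: at line 1 remove [ihquw,qdi,amx] add [mrri,ymeu,frdke] -> 8 lines: heyz tai mrri ymeu frdke wqfwe uavx htwpp
Hunk 4: at line 3 remove [ymeu,frdke,wqfwe] add [mdm,klou] -> 7 lines: heyz tai mrri mdm klou uavx htwpp
Hunk 5: at line 1 remove [mrri,mdm,klou] add [qng] -> 5 lines: heyz tai qng uavx htwpp
Hunk 6: at line 1 remove [tai,qng] add [sqxkk,aemh] -> 5 lines: heyz sqxkk aemh uavx htwpp
Hunk 7: at line 1 remove [aemh] add [kah] -> 5 lines: heyz sqxkk kah uavx htwpp

Answer: heyz
sqxkk
kah
uavx
htwpp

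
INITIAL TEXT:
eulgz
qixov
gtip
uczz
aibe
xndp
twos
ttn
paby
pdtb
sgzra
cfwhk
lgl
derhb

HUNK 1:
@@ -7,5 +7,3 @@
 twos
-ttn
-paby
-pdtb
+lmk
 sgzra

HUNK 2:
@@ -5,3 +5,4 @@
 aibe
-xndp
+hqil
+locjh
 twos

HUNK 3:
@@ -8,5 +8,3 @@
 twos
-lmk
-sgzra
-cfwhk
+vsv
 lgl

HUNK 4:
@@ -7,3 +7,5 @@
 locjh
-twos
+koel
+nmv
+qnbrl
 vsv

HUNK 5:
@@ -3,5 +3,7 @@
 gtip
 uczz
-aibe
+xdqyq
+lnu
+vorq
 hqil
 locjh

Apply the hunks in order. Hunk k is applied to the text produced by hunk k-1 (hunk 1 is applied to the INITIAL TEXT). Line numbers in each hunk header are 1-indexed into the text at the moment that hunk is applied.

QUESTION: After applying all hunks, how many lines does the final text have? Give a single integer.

Hunk 1: at line 7 remove [ttn,paby,pdtb] add [lmk] -> 12 lines: eulgz qixov gtip uczz aibe xndp twos lmk sgzra cfwhk lgl derhb
Hunk 2: at line 5 remove [xndp] add [hqil,locjh] -> 13 lines: eulgz qixov gtip uczz aibe hqil locjh twos lmk sgzra cfwhk lgl derhb
Hunk 3: at line 8 remove [lmk,sgzra,cfwhk] add [vsv] -> 11 lines: eulgz qixov gtip uczz aibe hqil locjh twos vsv lgl derhb
Hunk 4: at line 7 remove [twos] add [koel,nmv,qnbrl] -> 13 lines: eulgz qixov gtip uczz aibe hqil locjh koel nmv qnbrl vsv lgl derhb
Hunk 5: at line 3 remove [aibe] add [xdqyq,lnu,vorq] -> 15 lines: eulgz qixov gtip uczz xdqyq lnu vorq hqil locjh koel nmv qnbrl vsv lgl derhb
Final line count: 15

Answer: 15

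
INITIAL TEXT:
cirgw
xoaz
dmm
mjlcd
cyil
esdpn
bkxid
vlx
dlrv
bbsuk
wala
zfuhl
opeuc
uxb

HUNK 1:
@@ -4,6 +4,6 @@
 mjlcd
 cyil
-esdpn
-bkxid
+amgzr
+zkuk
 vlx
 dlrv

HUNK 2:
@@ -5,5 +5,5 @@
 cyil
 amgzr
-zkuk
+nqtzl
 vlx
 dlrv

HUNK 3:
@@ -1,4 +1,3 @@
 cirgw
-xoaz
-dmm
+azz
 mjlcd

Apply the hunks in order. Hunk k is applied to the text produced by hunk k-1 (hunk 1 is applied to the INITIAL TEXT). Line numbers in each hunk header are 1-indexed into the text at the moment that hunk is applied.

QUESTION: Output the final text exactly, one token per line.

Hunk 1: at line 4 remove [esdpn,bkxid] add [amgzr,zkuk] -> 14 lines: cirgw xoaz dmm mjlcd cyil amgzr zkuk vlx dlrv bbsuk wala zfuhl opeuc uxb
Hunk 2: at line 5 remove [zkuk] add [nqtzl] -> 14 lines: cirgw xoaz dmm mjlcd cyil amgzr nqtzl vlx dlrv bbsuk wala zfuhl opeuc uxb
Hunk 3: at line 1 remove [xoaz,dmm] add [azz] -> 13 lines: cirgw azz mjlcd cyil amgzr nqtzl vlx dlrv bbsuk wala zfuhl opeuc uxb

Answer: cirgw
azz
mjlcd
cyil
amgzr
nqtzl
vlx
dlrv
bbsuk
wala
zfuhl
opeuc
uxb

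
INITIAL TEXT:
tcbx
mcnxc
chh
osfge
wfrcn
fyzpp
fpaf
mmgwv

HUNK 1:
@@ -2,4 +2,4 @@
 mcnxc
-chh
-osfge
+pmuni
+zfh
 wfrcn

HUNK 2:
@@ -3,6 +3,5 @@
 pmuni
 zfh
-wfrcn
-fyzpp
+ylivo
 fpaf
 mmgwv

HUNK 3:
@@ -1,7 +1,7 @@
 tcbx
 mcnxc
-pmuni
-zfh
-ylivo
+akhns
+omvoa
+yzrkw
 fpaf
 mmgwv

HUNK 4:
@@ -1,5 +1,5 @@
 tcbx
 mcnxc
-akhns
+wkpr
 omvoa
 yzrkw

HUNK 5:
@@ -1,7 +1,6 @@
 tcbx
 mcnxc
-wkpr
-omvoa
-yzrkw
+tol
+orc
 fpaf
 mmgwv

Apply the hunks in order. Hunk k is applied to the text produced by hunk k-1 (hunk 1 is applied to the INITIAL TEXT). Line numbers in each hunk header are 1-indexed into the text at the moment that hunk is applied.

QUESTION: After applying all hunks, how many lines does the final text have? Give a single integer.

Hunk 1: at line 2 remove [chh,osfge] add [pmuni,zfh] -> 8 lines: tcbx mcnxc pmuni zfh wfrcn fyzpp fpaf mmgwv
Hunk 2: at line 3 remove [wfrcn,fyzpp] add [ylivo] -> 7 lines: tcbx mcnxc pmuni zfh ylivo fpaf mmgwv
Hunk 3: at line 1 remove [pmuni,zfh,ylivo] add [akhns,omvoa,yzrkw] -> 7 lines: tcbx mcnxc akhns omvoa yzrkw fpaf mmgwv
Hunk 4: at line 1 remove [akhns] add [wkpr] -> 7 lines: tcbx mcnxc wkpr omvoa yzrkw fpaf mmgwv
Hunk 5: at line 1 remove [wkpr,omvoa,yzrkw] add [tol,orc] -> 6 lines: tcbx mcnxc tol orc fpaf mmgwv
Final line count: 6

Answer: 6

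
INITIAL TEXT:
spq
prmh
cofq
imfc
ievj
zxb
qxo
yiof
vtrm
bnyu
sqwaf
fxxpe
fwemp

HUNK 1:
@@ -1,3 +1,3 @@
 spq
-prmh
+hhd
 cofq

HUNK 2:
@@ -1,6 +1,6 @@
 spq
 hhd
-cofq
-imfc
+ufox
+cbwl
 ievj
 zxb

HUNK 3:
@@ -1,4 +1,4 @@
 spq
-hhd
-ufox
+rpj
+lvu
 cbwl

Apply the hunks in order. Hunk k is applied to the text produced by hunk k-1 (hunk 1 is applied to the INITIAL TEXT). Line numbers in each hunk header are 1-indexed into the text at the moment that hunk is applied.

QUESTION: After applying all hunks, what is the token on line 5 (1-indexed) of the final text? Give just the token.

Answer: ievj

Derivation:
Hunk 1: at line 1 remove [prmh] add [hhd] -> 13 lines: spq hhd cofq imfc ievj zxb qxo yiof vtrm bnyu sqwaf fxxpe fwemp
Hunk 2: at line 1 remove [cofq,imfc] add [ufox,cbwl] -> 13 lines: spq hhd ufox cbwl ievj zxb qxo yiof vtrm bnyu sqwaf fxxpe fwemp
Hunk 3: at line 1 remove [hhd,ufox] add [rpj,lvu] -> 13 lines: spq rpj lvu cbwl ievj zxb qxo yiof vtrm bnyu sqwaf fxxpe fwemp
Final line 5: ievj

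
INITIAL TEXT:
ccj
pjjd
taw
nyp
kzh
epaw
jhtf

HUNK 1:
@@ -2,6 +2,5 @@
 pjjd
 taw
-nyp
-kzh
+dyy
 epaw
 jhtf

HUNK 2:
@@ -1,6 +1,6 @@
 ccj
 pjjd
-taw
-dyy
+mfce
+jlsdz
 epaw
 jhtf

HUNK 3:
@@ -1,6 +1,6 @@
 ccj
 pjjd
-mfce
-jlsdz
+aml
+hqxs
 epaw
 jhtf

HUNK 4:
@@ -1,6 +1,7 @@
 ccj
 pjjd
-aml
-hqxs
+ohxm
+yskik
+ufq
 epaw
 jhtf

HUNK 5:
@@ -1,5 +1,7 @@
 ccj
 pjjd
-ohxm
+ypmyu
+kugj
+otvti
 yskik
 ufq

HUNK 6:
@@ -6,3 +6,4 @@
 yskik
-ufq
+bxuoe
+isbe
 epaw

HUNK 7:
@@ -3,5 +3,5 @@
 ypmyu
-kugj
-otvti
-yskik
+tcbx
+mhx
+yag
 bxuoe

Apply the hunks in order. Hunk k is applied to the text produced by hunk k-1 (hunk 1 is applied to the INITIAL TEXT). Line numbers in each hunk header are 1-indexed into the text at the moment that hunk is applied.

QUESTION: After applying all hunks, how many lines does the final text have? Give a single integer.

Hunk 1: at line 2 remove [nyp,kzh] add [dyy] -> 6 lines: ccj pjjd taw dyy epaw jhtf
Hunk 2: at line 1 remove [taw,dyy] add [mfce,jlsdz] -> 6 lines: ccj pjjd mfce jlsdz epaw jhtf
Hunk 3: at line 1 remove [mfce,jlsdz] add [aml,hqxs] -> 6 lines: ccj pjjd aml hqxs epaw jhtf
Hunk 4: at line 1 remove [aml,hqxs] add [ohxm,yskik,ufq] -> 7 lines: ccj pjjd ohxm yskik ufq epaw jhtf
Hunk 5: at line 1 remove [ohxm] add [ypmyu,kugj,otvti] -> 9 lines: ccj pjjd ypmyu kugj otvti yskik ufq epaw jhtf
Hunk 6: at line 6 remove [ufq] add [bxuoe,isbe] -> 10 lines: ccj pjjd ypmyu kugj otvti yskik bxuoe isbe epaw jhtf
Hunk 7: at line 3 remove [kugj,otvti,yskik] add [tcbx,mhx,yag] -> 10 lines: ccj pjjd ypmyu tcbx mhx yag bxuoe isbe epaw jhtf
Final line count: 10

Answer: 10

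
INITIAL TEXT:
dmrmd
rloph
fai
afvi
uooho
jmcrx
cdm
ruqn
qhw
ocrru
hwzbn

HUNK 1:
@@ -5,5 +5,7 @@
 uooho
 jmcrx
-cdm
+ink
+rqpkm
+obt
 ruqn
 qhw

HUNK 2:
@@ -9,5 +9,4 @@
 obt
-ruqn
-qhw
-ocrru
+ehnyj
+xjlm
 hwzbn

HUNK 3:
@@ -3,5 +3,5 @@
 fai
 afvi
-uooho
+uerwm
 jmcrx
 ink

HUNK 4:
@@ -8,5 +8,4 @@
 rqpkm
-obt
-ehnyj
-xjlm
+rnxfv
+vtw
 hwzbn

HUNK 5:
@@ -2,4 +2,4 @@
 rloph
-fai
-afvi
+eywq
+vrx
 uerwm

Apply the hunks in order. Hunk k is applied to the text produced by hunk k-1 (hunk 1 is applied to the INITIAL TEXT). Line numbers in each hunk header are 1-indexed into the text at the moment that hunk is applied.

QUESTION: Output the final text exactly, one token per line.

Answer: dmrmd
rloph
eywq
vrx
uerwm
jmcrx
ink
rqpkm
rnxfv
vtw
hwzbn

Derivation:
Hunk 1: at line 5 remove [cdm] add [ink,rqpkm,obt] -> 13 lines: dmrmd rloph fai afvi uooho jmcrx ink rqpkm obt ruqn qhw ocrru hwzbn
Hunk 2: at line 9 remove [ruqn,qhw,ocrru] add [ehnyj,xjlm] -> 12 lines: dmrmd rloph fai afvi uooho jmcrx ink rqpkm obt ehnyj xjlm hwzbn
Hunk 3: at line 3 remove [uooho] add [uerwm] -> 12 lines: dmrmd rloph fai afvi uerwm jmcrx ink rqpkm obt ehnyj xjlm hwzbn
Hunk 4: at line 8 remove [obt,ehnyj,xjlm] add [rnxfv,vtw] -> 11 lines: dmrmd rloph fai afvi uerwm jmcrx ink rqpkm rnxfv vtw hwzbn
Hunk 5: at line 2 remove [fai,afvi] add [eywq,vrx] -> 11 lines: dmrmd rloph eywq vrx uerwm jmcrx ink rqpkm rnxfv vtw hwzbn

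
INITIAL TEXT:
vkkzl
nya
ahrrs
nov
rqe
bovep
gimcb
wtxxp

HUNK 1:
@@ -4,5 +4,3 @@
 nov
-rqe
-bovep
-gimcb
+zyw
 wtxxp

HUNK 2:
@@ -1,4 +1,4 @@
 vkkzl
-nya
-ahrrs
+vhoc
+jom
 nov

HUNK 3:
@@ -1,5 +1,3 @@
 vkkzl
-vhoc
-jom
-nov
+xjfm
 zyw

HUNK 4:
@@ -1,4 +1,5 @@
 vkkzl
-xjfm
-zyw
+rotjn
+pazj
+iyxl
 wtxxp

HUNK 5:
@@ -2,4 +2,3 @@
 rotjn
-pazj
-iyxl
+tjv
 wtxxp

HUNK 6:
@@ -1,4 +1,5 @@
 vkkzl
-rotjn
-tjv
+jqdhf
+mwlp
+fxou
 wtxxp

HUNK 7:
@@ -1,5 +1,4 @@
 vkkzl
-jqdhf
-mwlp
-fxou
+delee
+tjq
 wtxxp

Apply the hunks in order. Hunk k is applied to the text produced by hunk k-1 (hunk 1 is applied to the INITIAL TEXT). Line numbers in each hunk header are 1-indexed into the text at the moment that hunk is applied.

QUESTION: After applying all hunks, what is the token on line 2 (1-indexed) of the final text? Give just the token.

Answer: delee

Derivation:
Hunk 1: at line 4 remove [rqe,bovep,gimcb] add [zyw] -> 6 lines: vkkzl nya ahrrs nov zyw wtxxp
Hunk 2: at line 1 remove [nya,ahrrs] add [vhoc,jom] -> 6 lines: vkkzl vhoc jom nov zyw wtxxp
Hunk 3: at line 1 remove [vhoc,jom,nov] add [xjfm] -> 4 lines: vkkzl xjfm zyw wtxxp
Hunk 4: at line 1 remove [xjfm,zyw] add [rotjn,pazj,iyxl] -> 5 lines: vkkzl rotjn pazj iyxl wtxxp
Hunk 5: at line 2 remove [pazj,iyxl] add [tjv] -> 4 lines: vkkzl rotjn tjv wtxxp
Hunk 6: at line 1 remove [rotjn,tjv] add [jqdhf,mwlp,fxou] -> 5 lines: vkkzl jqdhf mwlp fxou wtxxp
Hunk 7: at line 1 remove [jqdhf,mwlp,fxou] add [delee,tjq] -> 4 lines: vkkzl delee tjq wtxxp
Final line 2: delee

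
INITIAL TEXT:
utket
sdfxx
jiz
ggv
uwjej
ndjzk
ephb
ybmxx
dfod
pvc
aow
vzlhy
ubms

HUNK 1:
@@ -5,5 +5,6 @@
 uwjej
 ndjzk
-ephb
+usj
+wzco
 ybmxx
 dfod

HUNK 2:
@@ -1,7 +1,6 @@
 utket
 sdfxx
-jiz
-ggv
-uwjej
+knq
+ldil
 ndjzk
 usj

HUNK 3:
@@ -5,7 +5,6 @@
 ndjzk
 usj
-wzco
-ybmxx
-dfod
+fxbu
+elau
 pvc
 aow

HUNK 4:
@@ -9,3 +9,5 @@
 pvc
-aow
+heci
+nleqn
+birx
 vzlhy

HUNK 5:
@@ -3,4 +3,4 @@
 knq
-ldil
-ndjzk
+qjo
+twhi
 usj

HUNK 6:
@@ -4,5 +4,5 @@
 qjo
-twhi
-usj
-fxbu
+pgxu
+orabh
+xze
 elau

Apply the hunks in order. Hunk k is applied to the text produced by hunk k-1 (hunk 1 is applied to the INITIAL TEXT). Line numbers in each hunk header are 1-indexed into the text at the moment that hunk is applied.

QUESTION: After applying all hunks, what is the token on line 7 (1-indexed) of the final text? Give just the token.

Answer: xze

Derivation:
Hunk 1: at line 5 remove [ephb] add [usj,wzco] -> 14 lines: utket sdfxx jiz ggv uwjej ndjzk usj wzco ybmxx dfod pvc aow vzlhy ubms
Hunk 2: at line 1 remove [jiz,ggv,uwjej] add [knq,ldil] -> 13 lines: utket sdfxx knq ldil ndjzk usj wzco ybmxx dfod pvc aow vzlhy ubms
Hunk 3: at line 5 remove [wzco,ybmxx,dfod] add [fxbu,elau] -> 12 lines: utket sdfxx knq ldil ndjzk usj fxbu elau pvc aow vzlhy ubms
Hunk 4: at line 9 remove [aow] add [heci,nleqn,birx] -> 14 lines: utket sdfxx knq ldil ndjzk usj fxbu elau pvc heci nleqn birx vzlhy ubms
Hunk 5: at line 3 remove [ldil,ndjzk] add [qjo,twhi] -> 14 lines: utket sdfxx knq qjo twhi usj fxbu elau pvc heci nleqn birx vzlhy ubms
Hunk 6: at line 4 remove [twhi,usj,fxbu] add [pgxu,orabh,xze] -> 14 lines: utket sdfxx knq qjo pgxu orabh xze elau pvc heci nleqn birx vzlhy ubms
Final line 7: xze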